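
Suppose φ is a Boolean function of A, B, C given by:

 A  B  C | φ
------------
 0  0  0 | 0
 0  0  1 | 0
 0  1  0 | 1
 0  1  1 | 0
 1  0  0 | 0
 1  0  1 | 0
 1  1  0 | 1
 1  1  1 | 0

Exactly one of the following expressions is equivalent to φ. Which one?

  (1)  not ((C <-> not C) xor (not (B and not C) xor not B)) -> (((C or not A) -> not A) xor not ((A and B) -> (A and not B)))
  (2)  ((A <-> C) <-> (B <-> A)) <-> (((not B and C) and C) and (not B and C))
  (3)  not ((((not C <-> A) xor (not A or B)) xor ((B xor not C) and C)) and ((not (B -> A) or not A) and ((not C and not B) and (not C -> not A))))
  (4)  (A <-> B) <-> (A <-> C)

2

(1) fails at (0,0,0): the formula yields 1, φ is 0.
(3) fails at (0,0,1): the formula yields 1, φ is 0.
(4) fails at (0,0,0): the formula yields 1, φ is 0.
Only (2) survives; checking it on all 8 rows confirms it matches φ.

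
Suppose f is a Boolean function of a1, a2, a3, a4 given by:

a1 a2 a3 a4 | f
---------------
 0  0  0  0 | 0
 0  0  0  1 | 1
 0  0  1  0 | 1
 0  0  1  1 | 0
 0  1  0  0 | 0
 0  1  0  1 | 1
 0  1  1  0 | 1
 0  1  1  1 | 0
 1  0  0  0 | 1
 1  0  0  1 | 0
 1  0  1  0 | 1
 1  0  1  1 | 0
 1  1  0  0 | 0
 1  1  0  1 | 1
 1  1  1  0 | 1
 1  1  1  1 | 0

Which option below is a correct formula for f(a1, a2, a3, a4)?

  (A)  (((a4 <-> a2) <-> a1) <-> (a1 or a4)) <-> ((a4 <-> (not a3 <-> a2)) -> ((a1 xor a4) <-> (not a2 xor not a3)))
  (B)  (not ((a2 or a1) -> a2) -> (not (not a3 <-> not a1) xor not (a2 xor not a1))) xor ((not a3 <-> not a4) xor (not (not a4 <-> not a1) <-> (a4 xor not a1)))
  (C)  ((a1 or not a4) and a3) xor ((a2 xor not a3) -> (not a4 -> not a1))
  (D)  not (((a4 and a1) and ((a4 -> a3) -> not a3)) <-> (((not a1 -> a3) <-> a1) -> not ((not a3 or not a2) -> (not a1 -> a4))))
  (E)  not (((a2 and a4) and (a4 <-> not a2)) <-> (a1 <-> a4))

B

(A) disagrees with f on (0,0,0,0) (formula → 1, table → 0); rule it out.
(C) disagrees with f on (0,0,0,0) (formula → 1, table → 0); rule it out.
(D) disagrees with f on (0,0,0,0) (formula → 1, table → 0); rule it out.
(E) disagrees with f on (0,0,0,0) (formula → 1, table → 0); rule it out.
Only (B) survives; checking it on all 16 rows confirms it matches f.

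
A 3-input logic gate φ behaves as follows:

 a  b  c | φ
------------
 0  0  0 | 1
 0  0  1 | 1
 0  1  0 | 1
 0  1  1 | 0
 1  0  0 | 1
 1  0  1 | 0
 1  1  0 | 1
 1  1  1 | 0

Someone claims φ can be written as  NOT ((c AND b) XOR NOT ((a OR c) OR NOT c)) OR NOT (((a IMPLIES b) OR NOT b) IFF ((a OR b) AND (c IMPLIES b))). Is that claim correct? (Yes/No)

No

Test each input against both φ and the formula:
  a=0, b=0, c=0: formula gives 1, φ = 1 ✓
  a=0, b=0, c=1: formula gives 1, φ = 1 ✓
  a=0, b=1, c=0: formula gives 1, φ = 1 ✓
  a=0, b=1, c=1: formula gives 0, φ = 0 ✓
  a=1, b=0, c=0: formula gives 1, φ = 1 ✓
  a=1, b=0, c=1: formula gives 1, but φ = 0 ✗
Since they disagree at (1,0,1), the expression is not a correct formula for φ.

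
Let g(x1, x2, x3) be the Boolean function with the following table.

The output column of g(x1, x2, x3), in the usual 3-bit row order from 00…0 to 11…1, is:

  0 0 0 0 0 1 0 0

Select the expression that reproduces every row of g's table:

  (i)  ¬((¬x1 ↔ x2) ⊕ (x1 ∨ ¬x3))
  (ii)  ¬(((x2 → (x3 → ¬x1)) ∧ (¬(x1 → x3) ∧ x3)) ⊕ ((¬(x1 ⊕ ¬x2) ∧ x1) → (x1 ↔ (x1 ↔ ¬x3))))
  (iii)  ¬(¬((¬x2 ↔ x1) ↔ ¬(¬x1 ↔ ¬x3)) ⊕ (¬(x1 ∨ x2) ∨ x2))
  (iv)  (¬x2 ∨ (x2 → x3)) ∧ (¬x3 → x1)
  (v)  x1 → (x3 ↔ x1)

ii

(i) disagrees with g on (0,0,1) (formula → 1, table → 0); rule it out.
(iii) disagrees with g on (0,0,1) (formula → 1, table → 0); rule it out.
(iv) disagrees with g on (0,0,1) (formula → 1, table → 0); rule it out.
(v) disagrees with g on (0,0,0) (formula → 1, table → 0); rule it out.
Only (ii) survives; checking it on all 8 rows confirms it matches g.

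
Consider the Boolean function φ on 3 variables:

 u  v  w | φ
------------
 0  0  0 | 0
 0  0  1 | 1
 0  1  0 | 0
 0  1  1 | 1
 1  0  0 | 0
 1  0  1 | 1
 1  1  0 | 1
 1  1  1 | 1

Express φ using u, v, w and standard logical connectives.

φ(u, v, w) = not ((((not u and not v) and not w) or ((not u and v) and not w)) or ((u and not v) and not w))

The 0-rows are (0,0,0), (0,1,0), (1,0,0). Take each as a conjunction (¬u·¬v·¬w, ¬u·v·¬w, u·¬v·¬w), form their disjunction, and complement — that gives a formula that is 1 everywhere φ is.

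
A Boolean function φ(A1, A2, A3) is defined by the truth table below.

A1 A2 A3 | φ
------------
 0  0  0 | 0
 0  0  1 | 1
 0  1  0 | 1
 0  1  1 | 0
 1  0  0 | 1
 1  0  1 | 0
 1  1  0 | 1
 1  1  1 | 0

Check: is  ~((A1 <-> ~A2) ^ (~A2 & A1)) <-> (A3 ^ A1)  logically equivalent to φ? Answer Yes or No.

Check the formula against φ row by row:
  A1=0, A2=0, A3=0: formula gives 0, φ = 0 ✓
  A1=0, A2=0, A3=1: formula gives 1, φ = 1 ✓
  A1=0, A2=1, A3=0: formula gives 1, φ = 1 ✓
  A1=0, A2=1, A3=1: formula gives 0, φ = 0 ✓
  A1=1, A2=0, A3=0: formula gives 1, φ = 1 ✓
  … (the remaining 3 rows also agree.)
No disagreement on any input; they are logically equivalent.

Yes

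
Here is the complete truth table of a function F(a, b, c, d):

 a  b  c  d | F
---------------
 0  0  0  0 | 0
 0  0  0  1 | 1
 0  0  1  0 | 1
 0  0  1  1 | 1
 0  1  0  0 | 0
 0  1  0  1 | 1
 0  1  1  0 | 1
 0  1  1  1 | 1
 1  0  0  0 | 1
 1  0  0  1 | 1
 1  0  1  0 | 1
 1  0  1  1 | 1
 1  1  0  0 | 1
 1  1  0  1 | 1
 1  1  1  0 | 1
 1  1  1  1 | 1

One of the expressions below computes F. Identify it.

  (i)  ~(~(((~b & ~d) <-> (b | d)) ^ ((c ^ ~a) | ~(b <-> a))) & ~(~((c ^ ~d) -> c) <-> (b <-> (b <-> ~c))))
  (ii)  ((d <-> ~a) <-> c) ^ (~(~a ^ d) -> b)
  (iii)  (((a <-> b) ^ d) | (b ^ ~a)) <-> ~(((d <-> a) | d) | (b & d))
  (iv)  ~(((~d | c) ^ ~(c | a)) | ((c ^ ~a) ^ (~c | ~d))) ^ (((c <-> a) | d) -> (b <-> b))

iv

(i) disagrees with F on (0,0,0,0) (formula → 1, table → 0); rule it out.
(ii) disagrees with F on (0,0,0,1) (formula → 0, table → 1); rule it out.
(iii) disagrees with F on (0,0,0,1) (formula → 0, table → 1); rule it out.
(iv) is the remaining candidate, and it agrees with F on all 16 inputs.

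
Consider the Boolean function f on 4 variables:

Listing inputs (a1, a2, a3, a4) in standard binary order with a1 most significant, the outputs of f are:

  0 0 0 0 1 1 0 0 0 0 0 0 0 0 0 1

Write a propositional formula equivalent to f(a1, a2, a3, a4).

f(a1, a2, a3, a4) = ((((a1' · a2) · a3') · a4') + (((a1' · a2) · a3') · a4)) + (((a1 · a2) · a3) · a4)

Collect the rows where f=1 — (0,1,0,0), (0,1,0,1), (1,1,1,1) — and write one minterm per row: ¬a1·a2·¬a3·¬a4, ¬a1·a2·¬a3·a4, a1·a2·a3·a4. Their union (logical OR) reproduces the table exactly.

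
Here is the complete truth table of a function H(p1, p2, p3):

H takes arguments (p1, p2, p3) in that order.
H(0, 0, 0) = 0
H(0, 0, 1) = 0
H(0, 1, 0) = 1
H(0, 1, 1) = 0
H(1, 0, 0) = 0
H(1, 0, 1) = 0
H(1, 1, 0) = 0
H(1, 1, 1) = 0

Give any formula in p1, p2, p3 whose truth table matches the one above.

H(p1, p2, p3) = (not p1 and p2) and not p3

Only row (0,1,0) gives 1. That row's minterm ¬p1·p2·¬p3 is H directly.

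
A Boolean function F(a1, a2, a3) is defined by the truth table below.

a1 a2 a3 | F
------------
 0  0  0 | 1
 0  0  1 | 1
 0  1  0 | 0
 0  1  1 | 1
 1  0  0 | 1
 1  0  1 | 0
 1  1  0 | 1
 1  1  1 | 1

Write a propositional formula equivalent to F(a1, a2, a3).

F is 0 on only 2 rows — (0,1,0), (1,0,1). Writing each as a minterm (¬a1·a2·¬a3, a1·¬a2·a3) and OR-ing them characterizes exactly where F=0, so F is the negation of that disjunction.

F(a1, a2, a3) = not (((not a1 and a2) and not a3) or ((a1 and not a2) and a3))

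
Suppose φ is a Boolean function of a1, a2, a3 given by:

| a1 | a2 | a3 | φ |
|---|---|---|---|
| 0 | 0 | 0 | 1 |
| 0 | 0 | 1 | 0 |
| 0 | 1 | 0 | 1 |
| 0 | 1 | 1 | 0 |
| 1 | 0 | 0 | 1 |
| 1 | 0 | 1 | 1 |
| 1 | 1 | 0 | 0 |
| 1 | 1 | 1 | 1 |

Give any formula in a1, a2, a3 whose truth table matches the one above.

The 0-rows are (0,0,1), (0,1,1), (1,1,0). Take each as a conjunction (¬a1·¬a2·a3, ¬a1·a2·a3, a1·a2·¬a3), form their disjunction, and complement — that gives a formula that is 1 everywhere φ is.

φ(a1, a2, a3) = ¬((((¬a1 ∧ ¬a2) ∧ a3) ∨ ((¬a1 ∧ a2) ∧ a3)) ∨ ((a1 ∧ a2) ∧ ¬a3))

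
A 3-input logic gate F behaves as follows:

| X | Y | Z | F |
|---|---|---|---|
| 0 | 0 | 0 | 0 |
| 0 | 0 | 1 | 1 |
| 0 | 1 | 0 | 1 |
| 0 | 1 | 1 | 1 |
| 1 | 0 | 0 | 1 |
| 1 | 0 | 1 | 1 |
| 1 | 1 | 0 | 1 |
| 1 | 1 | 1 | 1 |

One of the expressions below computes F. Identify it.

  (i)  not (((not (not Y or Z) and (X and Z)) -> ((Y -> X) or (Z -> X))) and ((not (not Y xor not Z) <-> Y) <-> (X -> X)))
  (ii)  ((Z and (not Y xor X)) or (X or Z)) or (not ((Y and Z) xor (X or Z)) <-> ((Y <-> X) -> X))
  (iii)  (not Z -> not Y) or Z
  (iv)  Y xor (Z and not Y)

(i) disagrees with F on (0,0,0) (formula → 1, table → 0); rule it out.
(iii) disagrees with F on (0,0,0) (formula → 1, table → 0); rule it out.
(iv) disagrees with F on (1,0,0) (formula → 0, table → 1); rule it out.
Only (ii) survives; checking it on all 8 rows confirms it matches F.

ii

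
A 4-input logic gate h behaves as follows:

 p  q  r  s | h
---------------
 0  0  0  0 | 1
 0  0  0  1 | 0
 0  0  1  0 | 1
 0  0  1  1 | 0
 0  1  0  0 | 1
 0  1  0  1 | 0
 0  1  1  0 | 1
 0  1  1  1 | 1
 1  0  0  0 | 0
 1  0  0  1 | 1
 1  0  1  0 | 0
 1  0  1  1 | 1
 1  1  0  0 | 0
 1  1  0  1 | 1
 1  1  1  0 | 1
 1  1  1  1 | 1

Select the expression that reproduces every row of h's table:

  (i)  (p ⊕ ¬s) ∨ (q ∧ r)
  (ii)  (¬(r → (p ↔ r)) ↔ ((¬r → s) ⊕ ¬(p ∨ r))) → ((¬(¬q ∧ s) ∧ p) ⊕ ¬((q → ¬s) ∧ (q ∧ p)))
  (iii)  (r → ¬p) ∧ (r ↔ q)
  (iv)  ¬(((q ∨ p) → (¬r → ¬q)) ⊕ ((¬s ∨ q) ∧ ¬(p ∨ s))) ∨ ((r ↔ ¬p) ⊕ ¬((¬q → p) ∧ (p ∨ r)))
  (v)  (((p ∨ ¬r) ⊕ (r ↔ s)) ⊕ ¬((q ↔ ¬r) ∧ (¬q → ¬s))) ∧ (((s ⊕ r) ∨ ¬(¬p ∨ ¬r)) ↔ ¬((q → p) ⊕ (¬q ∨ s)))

(ii) disagrees with h on (0,0,0,1) (formula → 1, table → 0); rule it out.
(iii) disagrees with h on (0,0,0,1) (formula → 1, table → 0); rule it out.
(iv) disagrees with h on (0,0,0,1) (formula → 1, table → 0); rule it out.
(v) disagrees with h on (0,0,0,0) (formula → 0, table → 1); rule it out.
That leaves (i). Evaluating it on every row reproduces the table of h exactly.

i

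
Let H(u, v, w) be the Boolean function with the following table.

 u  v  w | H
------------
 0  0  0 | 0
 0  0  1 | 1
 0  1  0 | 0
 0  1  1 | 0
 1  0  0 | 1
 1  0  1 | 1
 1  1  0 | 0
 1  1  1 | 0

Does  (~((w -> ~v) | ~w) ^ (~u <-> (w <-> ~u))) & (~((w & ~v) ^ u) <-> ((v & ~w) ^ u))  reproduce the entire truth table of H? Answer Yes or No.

Evaluate (~((w -> ~v) | ~w) ^ (~u <-> (w <-> ~u))) & (~((w & ~v) ^ u) <-> ((v & ~w) ^ u)) on each row and compare to H:
  u=0, v=0, w=0: formula gives 0, H = 0 ✓
  u=0, v=0, w=1: formula gives 1, H = 1 ✓
  u=0, v=1, w=0: formula gives 0, H = 0 ✓
  u=0, v=1, w=1: formula gives 0, H = 0 ✓
  u=1, v=0, w=0: formula gives 0, but H = 1 ✗
A single disagreement suffices: at (1,0,0) they differ, so the formula does not compute H.

No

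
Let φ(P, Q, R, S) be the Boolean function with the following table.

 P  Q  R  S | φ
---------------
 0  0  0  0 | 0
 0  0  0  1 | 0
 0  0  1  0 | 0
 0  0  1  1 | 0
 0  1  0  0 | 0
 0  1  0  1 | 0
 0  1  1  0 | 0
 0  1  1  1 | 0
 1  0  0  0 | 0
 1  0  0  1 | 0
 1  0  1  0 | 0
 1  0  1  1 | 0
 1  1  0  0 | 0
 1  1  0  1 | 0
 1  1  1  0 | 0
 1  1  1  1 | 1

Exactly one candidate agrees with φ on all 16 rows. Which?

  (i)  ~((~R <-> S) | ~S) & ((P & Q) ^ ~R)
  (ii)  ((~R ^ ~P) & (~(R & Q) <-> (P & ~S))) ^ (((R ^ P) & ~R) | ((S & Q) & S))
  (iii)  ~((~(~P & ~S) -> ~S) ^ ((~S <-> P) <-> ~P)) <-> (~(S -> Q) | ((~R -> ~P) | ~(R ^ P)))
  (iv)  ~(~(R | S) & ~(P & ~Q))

(ii) fails at (0,1,0,1): the formula yields 1, φ is 0.
(iii) fails at (1,0,0,0): the formula yields 1, φ is 0.
(iv) fails at (0,0,0,1): the formula yields 1, φ is 0.
(i) is the remaining candidate, and it agrees with φ on all 16 inputs.

i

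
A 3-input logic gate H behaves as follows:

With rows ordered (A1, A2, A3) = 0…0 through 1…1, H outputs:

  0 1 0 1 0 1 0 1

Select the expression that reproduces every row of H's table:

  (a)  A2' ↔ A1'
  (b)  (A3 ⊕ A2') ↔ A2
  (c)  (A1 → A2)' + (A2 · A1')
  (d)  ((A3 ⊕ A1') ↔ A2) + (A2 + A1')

(a): at (0,0,0) it gives 1, but H = 0 — eliminated.
(c): at (0,0,1) it gives 0, but H = 1 — eliminated.
(d): at (0,0,0) it gives 1, but H = 0 — eliminated.
Only (b) survives; checking it on all 8 rows confirms it matches H.

b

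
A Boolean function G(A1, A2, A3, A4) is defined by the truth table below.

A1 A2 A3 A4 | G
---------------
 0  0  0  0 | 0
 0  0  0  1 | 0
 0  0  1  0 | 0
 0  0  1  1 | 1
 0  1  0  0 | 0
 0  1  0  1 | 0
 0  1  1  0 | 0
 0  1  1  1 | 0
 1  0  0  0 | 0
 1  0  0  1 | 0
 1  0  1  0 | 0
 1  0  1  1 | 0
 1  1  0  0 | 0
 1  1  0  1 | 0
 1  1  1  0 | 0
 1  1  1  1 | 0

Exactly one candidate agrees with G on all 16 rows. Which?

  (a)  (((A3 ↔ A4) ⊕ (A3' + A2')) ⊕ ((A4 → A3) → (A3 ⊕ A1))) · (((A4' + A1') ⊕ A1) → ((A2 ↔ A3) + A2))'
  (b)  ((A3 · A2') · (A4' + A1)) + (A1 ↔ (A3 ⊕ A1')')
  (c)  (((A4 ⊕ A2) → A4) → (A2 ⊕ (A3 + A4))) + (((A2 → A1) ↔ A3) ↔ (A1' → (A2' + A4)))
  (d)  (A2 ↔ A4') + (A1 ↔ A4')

a

(b): at (0,0,0,0) it gives 1, but G = 0 — eliminated.
(c): at (0,0,0,1) it gives 1, but G = 0 — eliminated.
(d): at (0,0,0,1) it gives 1, but G = 0 — eliminated.
Only (a) survives; checking it on all 16 rows confirms it matches G.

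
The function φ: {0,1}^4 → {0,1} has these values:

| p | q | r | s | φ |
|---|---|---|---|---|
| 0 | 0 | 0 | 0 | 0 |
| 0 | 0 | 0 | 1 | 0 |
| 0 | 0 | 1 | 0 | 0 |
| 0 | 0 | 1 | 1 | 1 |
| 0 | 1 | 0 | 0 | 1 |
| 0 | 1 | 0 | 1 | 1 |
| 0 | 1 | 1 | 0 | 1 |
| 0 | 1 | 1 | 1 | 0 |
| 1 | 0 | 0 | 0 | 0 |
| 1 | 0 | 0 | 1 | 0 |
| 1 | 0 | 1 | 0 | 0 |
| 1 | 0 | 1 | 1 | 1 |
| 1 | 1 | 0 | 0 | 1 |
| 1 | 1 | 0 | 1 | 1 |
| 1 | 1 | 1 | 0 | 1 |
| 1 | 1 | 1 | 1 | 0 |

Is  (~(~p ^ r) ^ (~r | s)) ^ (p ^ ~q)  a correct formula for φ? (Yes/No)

Test each input against both φ and the formula:
  p=0, q=0, r=0, s=0: formula gives 0, φ = 0 ✓
  p=0, q=0, r=0, s=1: formula gives 0, φ = 0 ✓
  p=0, q=0, r=1, s=0: formula gives 0, φ = 0 ✓
  p=0, q=0, r=1, s=1: formula gives 1, φ = 1 ✓
  … (the remaining 12 rows also agree.)
No disagreement on any input; they are logically equivalent.

Yes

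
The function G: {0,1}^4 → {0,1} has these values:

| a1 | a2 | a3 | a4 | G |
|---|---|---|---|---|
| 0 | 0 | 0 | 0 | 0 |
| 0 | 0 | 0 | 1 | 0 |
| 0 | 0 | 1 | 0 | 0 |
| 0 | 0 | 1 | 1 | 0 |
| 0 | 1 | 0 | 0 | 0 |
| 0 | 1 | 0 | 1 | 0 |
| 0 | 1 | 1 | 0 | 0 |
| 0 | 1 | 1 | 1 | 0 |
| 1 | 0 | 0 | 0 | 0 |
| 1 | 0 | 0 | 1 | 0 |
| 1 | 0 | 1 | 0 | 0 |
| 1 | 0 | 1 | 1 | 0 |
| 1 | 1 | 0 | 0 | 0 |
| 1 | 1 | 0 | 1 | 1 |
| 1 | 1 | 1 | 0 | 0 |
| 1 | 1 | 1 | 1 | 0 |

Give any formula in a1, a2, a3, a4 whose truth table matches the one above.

G(a1, a2, a3, a4) = ((a1 & a2) & ~a3) & a4

G is 1 on exactly one input, (1,1,0,1), whose minterm is a1·a2·¬a3·a4. So G is just that conjunction.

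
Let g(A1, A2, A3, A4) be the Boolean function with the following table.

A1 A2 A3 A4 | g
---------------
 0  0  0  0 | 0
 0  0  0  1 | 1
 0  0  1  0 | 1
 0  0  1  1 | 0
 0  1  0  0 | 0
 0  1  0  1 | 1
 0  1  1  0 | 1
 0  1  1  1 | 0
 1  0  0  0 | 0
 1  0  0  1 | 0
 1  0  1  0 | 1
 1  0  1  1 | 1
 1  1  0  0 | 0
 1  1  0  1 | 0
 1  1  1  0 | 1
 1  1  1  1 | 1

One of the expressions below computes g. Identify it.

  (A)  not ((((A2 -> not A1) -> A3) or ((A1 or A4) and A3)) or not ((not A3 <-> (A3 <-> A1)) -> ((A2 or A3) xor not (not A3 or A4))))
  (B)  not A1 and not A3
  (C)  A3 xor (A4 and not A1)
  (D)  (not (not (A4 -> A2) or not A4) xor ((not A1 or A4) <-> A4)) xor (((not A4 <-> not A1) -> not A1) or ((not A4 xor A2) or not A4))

C

(A): at (0,0,0,1) it gives 0, but g = 1 — eliminated.
(B): at (0,0,0,0) it gives 1, but g = 0 — eliminated.
(D): at (0,0,0,0) it gives 1, but g = 0 — eliminated.
(C) is the remaining candidate, and it agrees with g on all 16 inputs.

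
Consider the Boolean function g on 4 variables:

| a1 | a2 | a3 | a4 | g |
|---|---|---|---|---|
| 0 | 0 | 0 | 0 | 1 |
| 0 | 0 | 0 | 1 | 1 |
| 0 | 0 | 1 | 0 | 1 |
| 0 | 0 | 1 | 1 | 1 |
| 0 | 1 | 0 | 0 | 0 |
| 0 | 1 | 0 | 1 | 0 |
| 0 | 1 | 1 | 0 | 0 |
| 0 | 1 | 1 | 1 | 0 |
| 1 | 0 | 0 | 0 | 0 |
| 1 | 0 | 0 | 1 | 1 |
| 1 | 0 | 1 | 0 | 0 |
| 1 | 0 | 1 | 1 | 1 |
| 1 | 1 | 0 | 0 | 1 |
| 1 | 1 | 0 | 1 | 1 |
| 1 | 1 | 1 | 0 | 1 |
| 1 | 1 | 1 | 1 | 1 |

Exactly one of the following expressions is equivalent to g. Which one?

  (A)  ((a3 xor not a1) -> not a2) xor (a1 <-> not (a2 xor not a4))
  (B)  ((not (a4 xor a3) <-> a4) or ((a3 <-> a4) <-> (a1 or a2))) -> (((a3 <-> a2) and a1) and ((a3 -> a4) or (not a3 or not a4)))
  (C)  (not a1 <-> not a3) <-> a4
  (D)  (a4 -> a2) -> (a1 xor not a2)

(A) fails at (0,0,0,0): the formula yields 0, g is 1.
(B) fails at (0,0,0,1): the formula yields 0, g is 1.
(C) fails at (0,0,0,0): the formula yields 0, g is 1.
(D) is the remaining candidate, and it agrees with g on all 16 inputs.

D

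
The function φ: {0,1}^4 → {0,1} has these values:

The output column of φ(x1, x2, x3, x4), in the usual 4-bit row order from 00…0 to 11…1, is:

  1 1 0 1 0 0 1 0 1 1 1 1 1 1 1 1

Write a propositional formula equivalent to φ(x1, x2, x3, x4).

The 0-rows are (0,0,1,0), (0,1,0,0), (0,1,0,1), (0,1,1,1). Take each as a conjunction (¬x1·¬x2·x3·¬x4, ¬x1·x2·¬x3·¬x4, ¬x1·x2·¬x3·x4, ¬x1·x2·x3·x4), form their disjunction, and complement — that gives a formula that is 1 everywhere φ is.

φ(x1, x2, x3, x4) = not ((((((not x1 and not x2) and x3) and not x4) or (((not x1 and x2) and not x3) and not x4)) or (((not x1 and x2) and not x3) and x4)) or (((not x1 and x2) and x3) and x4))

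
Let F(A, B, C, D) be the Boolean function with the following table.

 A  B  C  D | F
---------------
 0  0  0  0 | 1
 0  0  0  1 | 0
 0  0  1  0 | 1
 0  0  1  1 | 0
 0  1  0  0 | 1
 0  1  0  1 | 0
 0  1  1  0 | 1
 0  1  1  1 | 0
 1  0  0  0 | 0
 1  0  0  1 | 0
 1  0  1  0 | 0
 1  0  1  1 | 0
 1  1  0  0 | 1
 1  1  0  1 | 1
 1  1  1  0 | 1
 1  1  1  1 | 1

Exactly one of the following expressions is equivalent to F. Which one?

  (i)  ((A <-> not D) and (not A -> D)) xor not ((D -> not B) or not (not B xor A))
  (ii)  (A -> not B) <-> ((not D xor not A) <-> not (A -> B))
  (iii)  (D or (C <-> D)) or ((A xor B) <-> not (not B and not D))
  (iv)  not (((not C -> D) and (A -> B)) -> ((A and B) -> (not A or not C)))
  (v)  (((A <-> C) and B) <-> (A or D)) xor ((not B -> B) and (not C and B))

(i): at (0,0,0,0) it gives 0, but F = 1 — eliminated.
(ii): at (1,0,0,0) it gives 1, but F = 0 — eliminated.
(iii): at (0,0,0,1) it gives 1, but F = 0 — eliminated.
(iv): at (0,0,0,0) it gives 0, but F = 1 — eliminated.
(v) is the remaining candidate, and it agrees with F on all 16 inputs.

v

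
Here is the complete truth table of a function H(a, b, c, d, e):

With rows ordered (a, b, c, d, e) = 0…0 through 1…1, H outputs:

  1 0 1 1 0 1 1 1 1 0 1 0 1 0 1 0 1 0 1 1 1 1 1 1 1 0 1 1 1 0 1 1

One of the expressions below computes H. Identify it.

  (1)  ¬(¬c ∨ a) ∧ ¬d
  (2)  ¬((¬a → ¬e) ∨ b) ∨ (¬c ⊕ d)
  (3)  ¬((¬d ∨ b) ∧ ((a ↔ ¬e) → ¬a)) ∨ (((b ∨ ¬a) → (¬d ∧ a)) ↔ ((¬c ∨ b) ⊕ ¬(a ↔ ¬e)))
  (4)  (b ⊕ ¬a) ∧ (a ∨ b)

(1) disagrees with H on (0,0,0,0,0) (formula → 0, table → 1); rule it out.
(2) disagrees with H on (0,0,0,0,1) (formula → 1, table → 0); rule it out.
(4) disagrees with H on (0,0,0,0,0) (formula → 0, table → 1); rule it out.
That leaves (3). Evaluating it on every row reproduces the table of H exactly.

3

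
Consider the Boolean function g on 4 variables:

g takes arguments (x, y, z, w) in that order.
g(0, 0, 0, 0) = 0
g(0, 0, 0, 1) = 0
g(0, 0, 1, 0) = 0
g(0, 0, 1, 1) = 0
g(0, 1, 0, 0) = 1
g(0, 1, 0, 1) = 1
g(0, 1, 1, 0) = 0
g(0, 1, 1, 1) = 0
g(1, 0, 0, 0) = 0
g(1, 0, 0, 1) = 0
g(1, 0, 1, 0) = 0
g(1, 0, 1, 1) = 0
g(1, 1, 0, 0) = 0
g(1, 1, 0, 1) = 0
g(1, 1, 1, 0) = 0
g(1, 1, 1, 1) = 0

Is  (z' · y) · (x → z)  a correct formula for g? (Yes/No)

Evaluate (z' · y) · (x → z) on each row and compare to g:
  x=0, y=0, z=0, w=0: formula gives 0, g = 0 ✓
  x=0, y=0, z=0, w=1: formula gives 0, g = 0 ✓
  x=0, y=0, z=1, w=0: formula gives 0, g = 0 ✓
  x=0, y=0, z=1, w=1: formula gives 0, g = 0 ✓
  …and likewise for the remaining 12 rows.
All 16 rows match — the expression computes g exactly.

Yes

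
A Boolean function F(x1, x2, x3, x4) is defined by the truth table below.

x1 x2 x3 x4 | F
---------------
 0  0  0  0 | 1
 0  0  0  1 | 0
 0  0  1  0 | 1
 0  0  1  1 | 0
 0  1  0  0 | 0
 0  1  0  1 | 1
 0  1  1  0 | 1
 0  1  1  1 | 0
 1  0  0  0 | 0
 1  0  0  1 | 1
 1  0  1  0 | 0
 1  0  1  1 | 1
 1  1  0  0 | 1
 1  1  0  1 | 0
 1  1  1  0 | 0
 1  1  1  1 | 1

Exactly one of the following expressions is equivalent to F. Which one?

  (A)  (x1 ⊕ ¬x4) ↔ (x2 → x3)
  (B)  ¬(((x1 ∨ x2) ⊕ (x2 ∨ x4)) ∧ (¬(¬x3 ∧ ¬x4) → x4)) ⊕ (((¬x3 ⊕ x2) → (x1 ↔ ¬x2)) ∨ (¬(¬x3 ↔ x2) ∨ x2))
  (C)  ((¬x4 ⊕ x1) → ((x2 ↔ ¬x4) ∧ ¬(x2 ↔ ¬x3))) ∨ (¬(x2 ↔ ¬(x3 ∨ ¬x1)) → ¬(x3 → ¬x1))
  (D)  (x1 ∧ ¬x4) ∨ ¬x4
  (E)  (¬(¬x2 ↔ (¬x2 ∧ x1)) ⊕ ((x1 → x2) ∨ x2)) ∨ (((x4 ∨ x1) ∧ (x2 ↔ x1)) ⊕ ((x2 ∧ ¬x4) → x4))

A

(B) disagrees with F on (0,0,0,0) (formula → 0, table → 1); rule it out.
(C) disagrees with F on (0,0,0,1) (formula → 1, table → 0); rule it out.
(D) disagrees with F on (0,1,0,0) (formula → 1, table → 0); rule it out.
(E) disagrees with F on (0,1,0,0) (formula → 1, table → 0); rule it out.
(A) is the remaining candidate, and it agrees with F on all 16 inputs.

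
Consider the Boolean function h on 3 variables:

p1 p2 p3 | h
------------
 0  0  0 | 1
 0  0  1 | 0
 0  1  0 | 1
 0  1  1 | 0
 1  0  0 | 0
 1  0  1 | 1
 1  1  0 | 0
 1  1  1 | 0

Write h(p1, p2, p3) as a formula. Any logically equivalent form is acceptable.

h(p1, p2, p3) = (((not p1 and not p2) and not p3) or ((not p1 and p2) and not p3)) or ((p1 and not p2) and p3)

The 1-rows are (0,0,0), (0,1,0), (1,0,1). Each contributes one minterm — ¬p1·¬p2·¬p3; ¬p1·p2·¬p3; p1·¬p2·p3 — and their disjunction is a sum-of-products form of h.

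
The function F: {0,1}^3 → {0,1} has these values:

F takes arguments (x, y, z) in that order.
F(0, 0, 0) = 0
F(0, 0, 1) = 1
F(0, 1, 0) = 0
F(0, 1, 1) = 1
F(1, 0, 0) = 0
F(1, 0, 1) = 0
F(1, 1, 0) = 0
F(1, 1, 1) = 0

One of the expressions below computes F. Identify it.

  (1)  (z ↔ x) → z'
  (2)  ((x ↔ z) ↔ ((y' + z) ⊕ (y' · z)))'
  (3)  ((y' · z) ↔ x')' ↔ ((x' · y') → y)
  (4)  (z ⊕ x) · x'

(1): at (0,0,0) it gives 1, but F = 0 — eliminated.
(2): at (0,0,1) it gives 0, but F = 1 — eliminated.
(3): at (0,1,0) it gives 1, but F = 0 — eliminated.
(4) is the remaining candidate, and it agrees with F on all 8 inputs.

4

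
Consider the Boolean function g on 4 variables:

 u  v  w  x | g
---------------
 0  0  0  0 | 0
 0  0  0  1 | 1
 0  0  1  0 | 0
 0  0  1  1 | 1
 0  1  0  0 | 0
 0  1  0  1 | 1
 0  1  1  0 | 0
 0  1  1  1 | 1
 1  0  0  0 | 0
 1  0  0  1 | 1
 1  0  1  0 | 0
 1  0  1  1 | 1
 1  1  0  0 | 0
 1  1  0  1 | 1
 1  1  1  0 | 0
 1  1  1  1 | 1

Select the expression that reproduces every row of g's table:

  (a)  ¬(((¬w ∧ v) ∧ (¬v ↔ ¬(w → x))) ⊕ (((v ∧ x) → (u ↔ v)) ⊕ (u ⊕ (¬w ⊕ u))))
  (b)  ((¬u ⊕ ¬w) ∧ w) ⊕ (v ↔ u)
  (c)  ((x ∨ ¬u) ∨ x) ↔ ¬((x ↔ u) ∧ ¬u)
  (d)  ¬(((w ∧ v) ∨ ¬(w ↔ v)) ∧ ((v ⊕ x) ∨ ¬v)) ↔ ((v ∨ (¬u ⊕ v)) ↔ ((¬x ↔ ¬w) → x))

(a): at (0,0,0,0) it gives 1, but g = 0 — eliminated.
(b): at (0,0,0,0) it gives 1, but g = 0 — eliminated.
(d): at (0,0,1,1) it gives 0, but g = 1 — eliminated.
That leaves (c). Evaluating it on every row reproduces the table of g exactly.

c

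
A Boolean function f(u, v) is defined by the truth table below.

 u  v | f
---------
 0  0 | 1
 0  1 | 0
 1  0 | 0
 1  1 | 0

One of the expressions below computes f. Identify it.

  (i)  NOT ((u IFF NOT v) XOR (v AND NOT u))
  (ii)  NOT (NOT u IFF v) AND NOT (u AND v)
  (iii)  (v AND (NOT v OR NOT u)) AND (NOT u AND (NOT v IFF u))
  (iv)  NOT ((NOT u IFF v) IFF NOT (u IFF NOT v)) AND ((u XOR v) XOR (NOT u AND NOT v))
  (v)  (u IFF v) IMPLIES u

(i) disagrees with f on (0,1) (formula → 1, table → 0); rule it out.
(iii) disagrees with f on (0,0) (formula → 0, table → 1); rule it out.
(iv) disagrees with f on (0,1) (formula → 1, table → 0); rule it out.
(v) disagrees with f on (0,0) (formula → 0, table → 1); rule it out.
Only (ii) survives; checking it on all 4 rows confirms it matches f.

ii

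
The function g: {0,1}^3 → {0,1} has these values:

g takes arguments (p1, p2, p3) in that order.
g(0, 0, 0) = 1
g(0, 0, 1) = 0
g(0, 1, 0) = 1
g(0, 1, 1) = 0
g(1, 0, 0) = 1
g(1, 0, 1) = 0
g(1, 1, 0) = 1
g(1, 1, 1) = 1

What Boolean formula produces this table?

The 0-rows are (0,0,1), (0,1,1), (1,0,1). Take each as a conjunction (¬p1·¬p2·p3, ¬p1·p2·p3, p1·¬p2·p3), form their disjunction, and complement — that gives a formula that is 1 everywhere g is.

g(p1, p2, p3) = not ((((not p1 and not p2) and p3) or ((not p1 and p2) and p3)) or ((p1 and not p2) and p3))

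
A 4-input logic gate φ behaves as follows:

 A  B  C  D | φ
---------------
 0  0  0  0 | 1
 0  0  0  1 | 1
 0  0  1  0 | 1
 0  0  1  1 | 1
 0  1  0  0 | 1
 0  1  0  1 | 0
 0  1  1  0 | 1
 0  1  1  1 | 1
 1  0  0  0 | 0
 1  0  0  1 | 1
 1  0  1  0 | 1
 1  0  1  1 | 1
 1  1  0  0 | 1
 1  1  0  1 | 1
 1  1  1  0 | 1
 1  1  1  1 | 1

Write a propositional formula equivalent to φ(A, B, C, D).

φ(A, B, C, D) = ~((((~A & B) & ~C) & D) | (((A & ~B) & ~C) & ~D))

The 0-rows are (0,1,0,1), (1,0,0,0). Take each as a conjunction (¬A·B·¬C·D, A·¬B·¬C·¬D), form their disjunction, and complement — that gives a formula that is 1 everywhere φ is.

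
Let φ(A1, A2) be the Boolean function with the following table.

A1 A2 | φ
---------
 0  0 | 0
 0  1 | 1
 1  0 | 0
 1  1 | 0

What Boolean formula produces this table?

1 only at (0,1): NOT A1 AND A2.

φ(A1, A2) = not A1 and A2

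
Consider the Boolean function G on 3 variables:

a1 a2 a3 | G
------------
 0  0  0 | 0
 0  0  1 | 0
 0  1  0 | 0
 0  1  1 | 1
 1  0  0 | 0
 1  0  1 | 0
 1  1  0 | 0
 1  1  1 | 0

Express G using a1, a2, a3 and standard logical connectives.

G is 1 on exactly one input, (0,1,1), whose minterm is ¬a1·a2·a3. So G is just that conjunction.

G(a1, a2, a3) = (~a1 & a2) & a3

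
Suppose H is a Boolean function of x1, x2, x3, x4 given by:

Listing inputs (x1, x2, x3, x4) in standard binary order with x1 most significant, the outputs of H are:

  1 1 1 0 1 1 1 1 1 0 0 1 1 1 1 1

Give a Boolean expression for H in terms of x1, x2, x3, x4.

The 0-rows are (0,0,1,1), (1,0,0,1), (1,0,1,0). Take each as a conjunction (¬x1·¬x2·x3·x4, x1·¬x2·¬x3·x4, x1·¬x2·x3·¬x4), form their disjunction, and complement — that gives a formula that is 1 everywhere H is.

H(x1, x2, x3, x4) = not (((((not x1 and not x2) and x3) and x4) or (((x1 and not x2) and not x3) and x4)) or (((x1 and not x2) and x3) and not x4))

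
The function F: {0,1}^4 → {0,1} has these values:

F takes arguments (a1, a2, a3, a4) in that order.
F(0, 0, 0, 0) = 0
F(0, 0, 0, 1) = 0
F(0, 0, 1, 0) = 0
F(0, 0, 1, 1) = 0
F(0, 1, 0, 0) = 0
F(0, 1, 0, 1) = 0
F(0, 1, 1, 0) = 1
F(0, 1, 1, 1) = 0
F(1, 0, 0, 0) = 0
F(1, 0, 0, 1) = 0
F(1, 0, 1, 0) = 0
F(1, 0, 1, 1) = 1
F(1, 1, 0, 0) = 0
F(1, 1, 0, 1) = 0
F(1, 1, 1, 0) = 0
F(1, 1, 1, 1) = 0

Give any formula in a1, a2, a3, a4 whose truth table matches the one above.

F(a1, a2, a3, a4) = (((not a1 and a2) and a3) and not a4) or (((a1 and not a2) and a3) and a4)

F=1 on 2 inputs: (0,1,1,0), (1,0,1,1). Reading each as a conjunction of literals (¬a1·a2·a3·¬a4, a1·¬a2·a3·a4) and taking the OR gives the canonical DNF.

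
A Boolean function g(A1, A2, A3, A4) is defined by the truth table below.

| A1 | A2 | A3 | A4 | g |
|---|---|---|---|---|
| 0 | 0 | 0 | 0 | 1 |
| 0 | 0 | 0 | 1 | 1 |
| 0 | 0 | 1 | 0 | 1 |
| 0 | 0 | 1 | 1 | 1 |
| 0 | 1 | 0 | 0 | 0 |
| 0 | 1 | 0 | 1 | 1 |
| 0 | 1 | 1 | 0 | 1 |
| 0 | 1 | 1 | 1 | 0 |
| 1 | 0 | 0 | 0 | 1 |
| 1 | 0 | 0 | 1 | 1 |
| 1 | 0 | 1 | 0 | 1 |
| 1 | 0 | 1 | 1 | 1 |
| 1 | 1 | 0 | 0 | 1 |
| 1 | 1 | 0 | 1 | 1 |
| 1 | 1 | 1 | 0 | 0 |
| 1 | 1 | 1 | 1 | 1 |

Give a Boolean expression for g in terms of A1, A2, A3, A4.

g(A1, A2, A3, A4) = not (((((not A1 and A2) and not A3) and not A4) or (((not A1 and A2) and A3) and A4)) or (((A1 and A2) and A3) and not A4))

The 0-rows are (0,1,0,0), (0,1,1,1), (1,1,1,0). Take each as a conjunction (¬A1·A2·¬A3·¬A4, ¬A1·A2·A3·A4, A1·A2·A3·¬A4), form their disjunction, and complement — that gives a formula that is 1 everywhere g is.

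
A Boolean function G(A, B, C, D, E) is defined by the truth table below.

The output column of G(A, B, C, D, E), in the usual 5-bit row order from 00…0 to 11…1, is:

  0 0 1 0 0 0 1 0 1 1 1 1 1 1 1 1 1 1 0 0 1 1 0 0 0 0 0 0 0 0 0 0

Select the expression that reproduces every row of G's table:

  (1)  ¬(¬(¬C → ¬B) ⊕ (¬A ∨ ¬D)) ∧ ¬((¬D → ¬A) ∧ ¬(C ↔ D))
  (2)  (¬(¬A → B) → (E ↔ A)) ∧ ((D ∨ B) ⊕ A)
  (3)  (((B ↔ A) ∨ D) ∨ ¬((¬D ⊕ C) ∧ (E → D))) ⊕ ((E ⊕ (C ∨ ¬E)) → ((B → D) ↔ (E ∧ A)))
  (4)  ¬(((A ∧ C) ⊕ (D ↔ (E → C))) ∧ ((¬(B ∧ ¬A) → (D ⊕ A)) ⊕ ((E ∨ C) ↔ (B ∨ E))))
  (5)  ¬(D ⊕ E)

(1): at (0,0,0,1,0) it gives 0, but G = 1 — eliminated.
(3): at (0,0,0,0,0) it gives 1, but G = 0 — eliminated.
(4): at (0,0,0,0,0) it gives 1, but G = 0 — eliminated.
(5): at (0,0,0,0,0) it gives 1, but G = 0 — eliminated.
(2) is the remaining candidate, and it agrees with G on all 32 inputs.

2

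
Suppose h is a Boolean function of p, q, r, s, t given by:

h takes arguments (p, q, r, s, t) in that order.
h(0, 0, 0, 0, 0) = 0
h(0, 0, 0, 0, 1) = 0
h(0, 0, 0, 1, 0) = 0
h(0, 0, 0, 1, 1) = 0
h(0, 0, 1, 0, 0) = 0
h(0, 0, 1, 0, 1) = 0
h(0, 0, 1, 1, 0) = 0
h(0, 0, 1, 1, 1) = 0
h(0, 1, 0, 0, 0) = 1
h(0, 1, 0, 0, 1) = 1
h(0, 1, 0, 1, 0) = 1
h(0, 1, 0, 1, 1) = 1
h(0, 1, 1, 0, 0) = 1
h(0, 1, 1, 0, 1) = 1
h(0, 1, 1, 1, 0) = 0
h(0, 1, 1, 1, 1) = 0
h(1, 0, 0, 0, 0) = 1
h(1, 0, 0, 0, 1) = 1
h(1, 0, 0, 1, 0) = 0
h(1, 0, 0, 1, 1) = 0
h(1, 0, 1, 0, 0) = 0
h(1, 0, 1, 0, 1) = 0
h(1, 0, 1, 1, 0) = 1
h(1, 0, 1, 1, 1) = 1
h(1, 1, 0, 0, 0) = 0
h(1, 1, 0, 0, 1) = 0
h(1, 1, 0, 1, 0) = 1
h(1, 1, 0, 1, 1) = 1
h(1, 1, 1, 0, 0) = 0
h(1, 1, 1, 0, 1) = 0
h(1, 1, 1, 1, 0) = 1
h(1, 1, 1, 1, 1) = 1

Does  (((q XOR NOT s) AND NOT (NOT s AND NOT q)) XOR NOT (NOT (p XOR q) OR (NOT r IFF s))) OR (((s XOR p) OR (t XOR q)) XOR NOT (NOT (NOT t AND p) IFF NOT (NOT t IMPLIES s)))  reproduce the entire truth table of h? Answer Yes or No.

Yes

Evaluate (((q XOR NOT s) AND NOT (NOT s AND NOT q)) XOR NOT (NOT (p XOR q) OR (NOT r IFF s))) OR (((s XOR p) OR (t XOR q)) XOR NOT (NOT (NOT t AND p) IFF NOT (NOT t IMPLIES s))) on each row and compare to h:
  p=0, q=0, r=0, s=0, t=0: formula gives 0, h = 0 ✓
  p=0, q=0, r=0, s=0, t=1: formula gives 0, h = 0 ✓
  p=0, q=0, r=0, s=1, t=0: formula gives 0, h = 0 ✓
  p=0, q=0, r=0, s=1, t=1: formula gives 0, h = 0 ✓
  … (the remaining 28 rows also agree.)
Every row agrees, so the formula is equivalent.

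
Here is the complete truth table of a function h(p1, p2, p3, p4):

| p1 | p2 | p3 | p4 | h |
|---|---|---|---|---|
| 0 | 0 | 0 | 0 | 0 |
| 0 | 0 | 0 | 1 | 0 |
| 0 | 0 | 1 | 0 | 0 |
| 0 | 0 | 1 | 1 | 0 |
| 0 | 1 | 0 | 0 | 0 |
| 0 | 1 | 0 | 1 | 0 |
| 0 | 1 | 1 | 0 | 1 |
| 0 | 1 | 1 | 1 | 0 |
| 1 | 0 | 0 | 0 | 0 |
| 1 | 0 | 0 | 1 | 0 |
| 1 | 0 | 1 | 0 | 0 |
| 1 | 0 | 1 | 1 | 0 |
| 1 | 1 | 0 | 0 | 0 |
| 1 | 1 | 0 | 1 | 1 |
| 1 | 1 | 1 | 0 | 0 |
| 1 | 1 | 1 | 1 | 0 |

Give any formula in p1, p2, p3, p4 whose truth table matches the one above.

Collect the rows where h=1 — (0,1,1,0), (1,1,0,1) — and write one minterm per row: ¬p1·p2·p3·¬p4, p1·p2·¬p3·p4. Their union (logical OR) reproduces the table exactly.

h(p1, p2, p3, p4) = (((p1' · p2) · p3) · p4') + (((p1 · p2) · p3') · p4)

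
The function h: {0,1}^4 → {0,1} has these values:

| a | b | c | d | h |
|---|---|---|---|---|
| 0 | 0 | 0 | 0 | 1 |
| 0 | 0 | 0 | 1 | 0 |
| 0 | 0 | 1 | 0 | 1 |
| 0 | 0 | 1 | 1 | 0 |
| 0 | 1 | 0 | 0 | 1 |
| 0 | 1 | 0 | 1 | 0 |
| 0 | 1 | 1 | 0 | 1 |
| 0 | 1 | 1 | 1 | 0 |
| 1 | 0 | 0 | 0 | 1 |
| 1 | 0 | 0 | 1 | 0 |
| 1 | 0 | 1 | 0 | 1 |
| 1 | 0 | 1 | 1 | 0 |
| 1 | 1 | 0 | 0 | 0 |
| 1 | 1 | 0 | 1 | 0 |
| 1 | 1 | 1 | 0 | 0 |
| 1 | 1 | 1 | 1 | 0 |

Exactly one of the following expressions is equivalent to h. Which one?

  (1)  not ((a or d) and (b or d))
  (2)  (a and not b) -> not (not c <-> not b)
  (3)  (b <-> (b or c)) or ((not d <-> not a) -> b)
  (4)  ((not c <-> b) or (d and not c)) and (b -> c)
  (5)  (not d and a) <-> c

1

(2) disagrees with h on (0,0,0,1) (formula → 1, table → 0); rule it out.
(3) disagrees with h on (0,0,0,1) (formula → 1, table → 0); rule it out.
(4) disagrees with h on (0,0,0,0) (formula → 0, table → 1); rule it out.
(5) disagrees with h on (0,0,0,1) (formula → 1, table → 0); rule it out.
(1) is the remaining candidate, and it agrees with h on all 16 inputs.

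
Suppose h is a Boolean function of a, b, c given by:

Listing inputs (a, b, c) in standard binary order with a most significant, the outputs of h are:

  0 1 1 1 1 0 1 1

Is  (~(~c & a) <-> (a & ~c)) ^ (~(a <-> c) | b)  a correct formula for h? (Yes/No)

Yes

Check the formula against h row by row:
  a=0, b=0, c=0: formula gives 0, h = 0 ✓
  a=0, b=0, c=1: formula gives 1, h = 1 ✓
  a=0, b=1, c=0: formula gives 1, h = 1 ✓
  a=0, b=1, c=1: formula gives 1, h = 1 ✓
  a=1, b=0, c=0: formula gives 1, h = 1 ✓
  … (the remaining 3 rows also agree.)
No disagreement on any input; they are logically equivalent.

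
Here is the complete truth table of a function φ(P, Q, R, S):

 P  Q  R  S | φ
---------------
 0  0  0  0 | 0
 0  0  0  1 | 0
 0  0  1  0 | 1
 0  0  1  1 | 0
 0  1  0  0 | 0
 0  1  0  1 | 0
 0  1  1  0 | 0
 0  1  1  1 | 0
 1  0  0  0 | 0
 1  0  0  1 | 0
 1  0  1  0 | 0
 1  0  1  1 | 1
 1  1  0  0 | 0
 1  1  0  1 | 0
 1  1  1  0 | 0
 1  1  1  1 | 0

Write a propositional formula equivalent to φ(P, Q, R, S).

The 1-rows are (0,0,1,0), (1,0,1,1). Each contributes one minterm — ¬P·¬Q·R·¬S; P·¬Q·R·S — and their disjunction is a sum-of-products form of φ.

φ(P, Q, R, S) = (((not P and not Q) and R) and not S) or (((P and not Q) and R) and S)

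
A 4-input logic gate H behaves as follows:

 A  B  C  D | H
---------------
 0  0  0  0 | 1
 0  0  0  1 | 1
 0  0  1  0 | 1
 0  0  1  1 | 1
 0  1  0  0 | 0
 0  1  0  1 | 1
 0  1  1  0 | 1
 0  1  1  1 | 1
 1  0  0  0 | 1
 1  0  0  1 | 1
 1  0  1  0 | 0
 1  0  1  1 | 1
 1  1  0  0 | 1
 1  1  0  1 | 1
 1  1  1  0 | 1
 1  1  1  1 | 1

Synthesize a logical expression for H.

H is 0 on only 2 rows — (0,1,0,0), (1,0,1,0). Writing each as a minterm (¬A·B·¬C·¬D, A·¬B·C·¬D) and OR-ing them characterizes exactly where H=0, so H is the negation of that disjunction.

H(A, B, C, D) = NOT ((((NOT A AND B) AND NOT C) AND NOT D) OR (((A AND NOT B) AND C) AND NOT D))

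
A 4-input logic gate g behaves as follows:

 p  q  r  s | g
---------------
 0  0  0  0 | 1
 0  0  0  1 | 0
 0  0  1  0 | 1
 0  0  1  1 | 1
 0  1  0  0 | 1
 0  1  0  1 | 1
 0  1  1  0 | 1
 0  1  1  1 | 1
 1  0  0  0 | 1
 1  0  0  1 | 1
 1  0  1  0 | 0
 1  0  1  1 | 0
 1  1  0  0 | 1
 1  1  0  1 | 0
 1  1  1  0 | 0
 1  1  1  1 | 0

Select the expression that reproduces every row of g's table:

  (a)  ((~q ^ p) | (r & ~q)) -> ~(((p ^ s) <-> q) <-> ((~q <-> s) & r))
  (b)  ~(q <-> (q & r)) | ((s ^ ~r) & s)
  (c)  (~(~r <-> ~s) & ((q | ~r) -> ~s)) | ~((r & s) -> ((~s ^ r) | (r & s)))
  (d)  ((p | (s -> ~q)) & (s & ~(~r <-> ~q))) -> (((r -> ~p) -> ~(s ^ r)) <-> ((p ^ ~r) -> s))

(b): at (0,0,0,0) it gives 0, but g = 1 — eliminated.
(c): at (0,0,0,0) it gives 0, but g = 1 — eliminated.
(d): at (0,0,0,1) it gives 1, but g = 0 — eliminated.
Only (a) survives; checking it on all 16 rows confirms it matches g.

a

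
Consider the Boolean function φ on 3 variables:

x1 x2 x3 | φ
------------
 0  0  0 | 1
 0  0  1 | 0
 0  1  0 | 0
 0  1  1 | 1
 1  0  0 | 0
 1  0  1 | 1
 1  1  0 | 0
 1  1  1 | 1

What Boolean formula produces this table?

Collect the rows where φ=1 — (0,0,0), (0,1,1), (1,0,1), (1,1,1) — and write one minterm per row: ¬x1·¬x2·¬x3, ¬x1·x2·x3, x1·¬x2·x3, x1·x2·x3. Their union (logical OR) reproduces the table exactly.

φ(x1, x2, x3) = ((((~x1 & ~x2) & ~x3) | ((~x1 & x2) & x3)) | ((x1 & ~x2) & x3)) | ((x1 & x2) & x3)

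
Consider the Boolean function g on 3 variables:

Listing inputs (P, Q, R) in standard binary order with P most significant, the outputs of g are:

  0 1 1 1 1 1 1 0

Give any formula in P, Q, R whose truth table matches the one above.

g(P, Q, R) = not (((not P and not Q) and not R) or ((P and Q) and R))

The 0-rows are (0,0,0), (1,1,1). Take each as a conjunction (¬P·¬Q·¬R, P·Q·R), form their disjunction, and complement — that gives a formula that is 1 everywhere g is.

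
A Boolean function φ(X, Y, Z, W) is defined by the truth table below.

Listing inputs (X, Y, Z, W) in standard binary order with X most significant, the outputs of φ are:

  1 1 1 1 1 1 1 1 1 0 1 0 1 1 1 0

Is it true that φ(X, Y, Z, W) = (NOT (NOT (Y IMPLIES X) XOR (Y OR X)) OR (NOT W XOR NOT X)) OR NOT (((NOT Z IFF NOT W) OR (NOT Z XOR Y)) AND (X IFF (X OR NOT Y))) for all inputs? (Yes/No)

Yes

Test each input against both φ and the formula:
  X=0, Y=0, Z=0, W=0: formula gives 1, φ = 1 ✓
  X=0, Y=0, Z=0, W=1: formula gives 1, φ = 1 ✓
  X=0, Y=0, Z=1, W=0: formula gives 1, φ = 1 ✓
  X=0, Y=0, Z=1, W=1: formula gives 1, φ = 1 ✓
  … (the remaining 12 rows also agree.)
No disagreement on any input; they are logically equivalent.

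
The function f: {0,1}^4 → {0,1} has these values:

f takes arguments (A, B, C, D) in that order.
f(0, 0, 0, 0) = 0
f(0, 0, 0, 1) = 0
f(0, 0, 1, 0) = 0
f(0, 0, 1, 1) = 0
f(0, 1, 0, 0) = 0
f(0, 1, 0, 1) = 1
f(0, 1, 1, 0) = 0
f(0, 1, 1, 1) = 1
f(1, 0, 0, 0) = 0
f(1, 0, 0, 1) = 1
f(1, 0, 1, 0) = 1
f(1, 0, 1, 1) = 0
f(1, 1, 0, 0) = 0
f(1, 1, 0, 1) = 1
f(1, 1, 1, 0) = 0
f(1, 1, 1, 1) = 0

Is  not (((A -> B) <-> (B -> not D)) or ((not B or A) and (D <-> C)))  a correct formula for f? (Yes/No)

Yes

Evaluate not (((A -> B) <-> (B -> not D)) or ((not B or A) and (D <-> C))) on each row and compare to f:
  A=0, B=0, C=0, D=0: formula gives 0, f = 0 ✓
  A=0, B=0, C=0, D=1: formula gives 0, f = 0 ✓
  A=0, B=0, C=1, D=0: formula gives 0, f = 0 ✓
  A=0, B=0, C=1, D=1: formula gives 0, f = 0 ✓
  … (the remaining 12 rows also agree.)
All 16 rows match — the expression computes f exactly.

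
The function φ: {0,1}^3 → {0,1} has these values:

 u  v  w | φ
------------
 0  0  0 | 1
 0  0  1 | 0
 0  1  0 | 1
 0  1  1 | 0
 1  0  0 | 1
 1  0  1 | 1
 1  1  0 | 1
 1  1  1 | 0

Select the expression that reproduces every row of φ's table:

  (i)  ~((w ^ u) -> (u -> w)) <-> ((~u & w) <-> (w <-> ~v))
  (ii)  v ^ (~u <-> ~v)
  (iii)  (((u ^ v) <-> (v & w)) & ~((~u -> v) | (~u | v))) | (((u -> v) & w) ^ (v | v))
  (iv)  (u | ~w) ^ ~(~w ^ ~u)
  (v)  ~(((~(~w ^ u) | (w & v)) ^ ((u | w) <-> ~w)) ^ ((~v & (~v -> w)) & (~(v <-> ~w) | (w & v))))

v

(i) fails at (0,0,0): the formula yields 0, φ is 1.
(ii) fails at (0,0,1): the formula yields 1, φ is 0.
(iii) fails at (0,0,0): the formula yields 0, φ is 1.
(iv) fails at (0,0,0): the formula yields 0, φ is 1.
(v) is the remaining candidate, and it agrees with φ on all 8 inputs.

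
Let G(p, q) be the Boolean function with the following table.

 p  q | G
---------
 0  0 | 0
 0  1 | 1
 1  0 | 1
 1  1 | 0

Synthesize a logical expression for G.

The output is 1 exactly when an odd number of inputs are 1 — the 2-way XOR (parity).

G(p, q) = p ⊕ q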